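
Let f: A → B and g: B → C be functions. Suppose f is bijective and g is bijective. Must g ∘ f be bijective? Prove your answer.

Injectivity: if g(f(a)) = g(f(b)) then f(a) = f(b) (g injective) so a = b (f injective).
Surjectivity: for c ∈ C pick b with g(b) = c, then a with f(a) = b; then (g ∘ f)(a) = c.
Thus g ∘ f is bijective.

bijective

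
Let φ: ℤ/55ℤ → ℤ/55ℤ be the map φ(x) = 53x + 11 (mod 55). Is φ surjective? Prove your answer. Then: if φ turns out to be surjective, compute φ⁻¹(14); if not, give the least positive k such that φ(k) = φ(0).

26

Recall that φ is surjective if every y in the codomain equals φ(x) for some x in the domain.
Since gcd(53, 55) = 1, 53 is invertible modulo 55. Euclid's algorithm: 55 = 1·53 + 2, 53 = 26·2 + 1; back-substituting gives 1 = 27·53 − 26·55, so 53⁻¹ ≡ 27 (mod 55).
For any y ∈ ℤ/55ℤ, x = 27(y − 11) mod 55 satisfies φ(x) = 53·27(y − 11) + 11 ≡ y (since 53·27 ≡ 1 mod 55). So every y has a preimage.
Thus φ is surjective.
Since φ is surjective, we find φ⁻¹(14): we need 53x ≡ 14 − 11 ≡ 3 (mod 55). Using 53⁻¹ = 27: x ≡ 27·3 = 81 = 1·55 + 26, so x = 26.
Check: φ(26) = 53·26 + 11 = 1389 = 25·55 + 14 ≡ 14 (mod 55).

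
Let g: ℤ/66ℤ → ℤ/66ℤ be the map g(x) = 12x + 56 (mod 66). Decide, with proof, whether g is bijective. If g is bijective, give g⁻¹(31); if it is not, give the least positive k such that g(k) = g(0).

We have gcd(12, 66) = 6 > 1. Taking u = 0 and v = 11: g(0) = 56 and g(11) = 12·11 + 56 = 188 ≡ 56 (mod 66).
So g(0) = g(11) while 0 ≠ 11, hence g is not injective, hence not bijective.
Since g is not bijective, we find the least positive k with g(k) = g(0): this means 12k ≡ 0 (mod 66), i.e. 66 ∣ 12k. Since gcd(12, 66) = 6, dividing through by 6 this holds exactly when 11 ∣ 2k, and as gcd(2, 11) = 1, exactly when 11 ∣ k.
The smallest positive such k is 11.

11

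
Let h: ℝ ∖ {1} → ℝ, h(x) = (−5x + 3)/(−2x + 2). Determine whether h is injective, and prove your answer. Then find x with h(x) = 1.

1/3

Suppose h(s) = h(t). Cross-multiplying: (−5s + 3)(−2t + 2) = (−5t + 3)(−2s + 2).
Expanding both sides and cancelling the symmetric terms leaves −4·(s − t) = 0. Since −4 ≠ 0, s = t. Thus h is injective.
Solving h(x) = 1: cross-multiplying gives −5x + 3 = 1(−2x + 2), which rearranges to −3x = −1, so x = 1/3.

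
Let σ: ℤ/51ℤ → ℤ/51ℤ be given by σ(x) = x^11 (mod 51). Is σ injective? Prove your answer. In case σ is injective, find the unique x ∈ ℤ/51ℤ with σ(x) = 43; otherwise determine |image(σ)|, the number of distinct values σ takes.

49

Computing x^11 mod 51 for each x (by repeated squaring, reducing mod 51 at every step), the values σ(0), σ(1), …, σ(50) are: 0, 1, 8, 24, 13, 11, 39, 31, 2, 15, 37, 29, 6, 4, 44, 9, 16, 17, 18, 25, 41, 30, 28, 5, 48, 19, 32, 3, 46, 23, 21, 10, 26, 33, 34, 35, 42, 7, 47, 45, 22, 14, 36, 49, 20, 12, 40, 38, 27, 43, 50.
Every element of ℤ/51ℤ appears exactly once in this list, so σ is a bijection, and in particular injective.
Since σ is injective, we read off the preimage of 43 from the same table: σ(49) = 43, so σ⁻¹(43) = 49.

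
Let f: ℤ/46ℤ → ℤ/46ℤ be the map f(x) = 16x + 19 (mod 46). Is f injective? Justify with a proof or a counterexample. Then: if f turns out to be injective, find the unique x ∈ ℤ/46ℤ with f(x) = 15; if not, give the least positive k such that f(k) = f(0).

23

By definition, f is injective if f(u) = f(v) implies u = v.
We have gcd(16, 46) = 2 > 1. Taking u = 0 and v = 23: f(0) = 19 and f(23) = 16·23 + 19 = 387 ≡ 19 (mod 46).
So f(0) = f(23) while 0 ≠ 23, thus f is not injective.
Since f is not injective, we find the least positive k with f(k) = f(0): this means 16k ≡ 0 (mod 46), i.e. 46 ∣ 16k. Since gcd(16, 46) = 2, dividing through by 2 this holds exactly when 23 ∣ 8k, and as gcd(8, 23) = 1, exactly when 23 ∣ k.
The smallest positive such k is 23.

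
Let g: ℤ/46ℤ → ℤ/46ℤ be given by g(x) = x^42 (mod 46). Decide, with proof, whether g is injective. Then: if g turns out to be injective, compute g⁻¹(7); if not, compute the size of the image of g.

24

g(22): Repeated squaring mod 46: 22^1 ≡ 22, 22^2 ≡ 22² = 484 ≡ 24, 22^4 ≡ 24² = 576 ≡ 24, 22^8 ≡ 24² = 576 ≡ 24, 22^16 ≡ 24² = 576 ≡ 24, 22^32 ≡ 24² = 576 ≡ 24. Since 42 = 32 + 8 + 2, 22^42 ≡ 24·24·24: 24·24 = 576 ≡ 24, then 24·24 = 576 ≡ 24. So 22^42 ≡ 24 (mod 46).
g(24): Repeated squaring mod 46: 24^1 ≡ 24, 24^2 ≡ 24² = 576 ≡ 24, 24^4 ≡ 24² = 576 ≡ 24, 24^8 ≡ 24² = 576 ≡ 24, 24^16 ≡ 24² = 576 ≡ 24, 24^32 ≡ 24² = 576 ≡ 24. Since 42 = 32 + 8 + 2, 24^42 ≡ 24·24·24: 24·24 = 576 ≡ 24, then 24·24 = 576 ≡ 24. So 24^42 ≡ 24 (mod 46).
So g(22) = g(24) = 24 while 22 ≠ 24, so g is not injective.
Since g is not injective, we determine |image(g)|. Computing x^42 mod 46 for each x (by repeated squaring, reducing mod 46 at every step), the values g(0), g(1), …, g(45) are: 0, 1, 6, 41, 36, 35, 16, 31, 32, 25, 26, 27, 4, 3, 2, 9, 8, 39, 12, 13, 18, 29, 24, 23, 24, 29, 18, 13, 12, 39, 8, 9, 2, 3, 4, 27, 26, 25, 32, 31, 16, 35, 36, 41, 6, 1.
The distinct values are {0, 1, 2, 3, 4, 6, 8, 9, 12, 13, 16, 18, 23, 24, 25, 26, 27, 29, 31, 32, 35, 36, 39, 41}; there are 24 of them.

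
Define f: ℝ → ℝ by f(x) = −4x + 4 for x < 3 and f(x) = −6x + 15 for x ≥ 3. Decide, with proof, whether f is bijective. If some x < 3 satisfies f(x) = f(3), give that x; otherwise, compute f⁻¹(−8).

Both pieces are strictly decreasing (slopes −4 and −6), so each is injective on its own interval.
The left piece maps (−∞, 3) onto (−8, ∞); the right piece maps [3, ∞) onto (−∞, −3].
These images overlap. In particular f(3) = −3 (right piece), and solving −4x + 4 = −3 on the left piece gives x = 7/4 < 3.
So f(7/4) = f(3) with 7/4 ≠ 3, and f is not injective, hence not bijective. This x = 7/4 is the requested value below 3.

7/4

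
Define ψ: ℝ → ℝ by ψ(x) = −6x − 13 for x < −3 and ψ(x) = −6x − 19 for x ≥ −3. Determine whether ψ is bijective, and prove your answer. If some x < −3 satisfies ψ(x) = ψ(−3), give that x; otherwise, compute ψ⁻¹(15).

-14/3

Both pieces are strictly decreasing (slopes −6 and −6), so each is injective on its own interval.
The left piece maps (−∞, −3) onto (5, ∞); the right piece maps [−3, ∞) onto (−∞, −1].
The images leave a gap (5 has no preimage), so ψ is not surjective, hence not bijective.
Because the two images are disjoint, no x < −3 has ψ(x) = ψ(−3), so we compute ψ⁻¹(15): 15 lies in (5, ∞), so solve −6x − 13 = 15: x = (15 + 13)/(−6) = −14/3.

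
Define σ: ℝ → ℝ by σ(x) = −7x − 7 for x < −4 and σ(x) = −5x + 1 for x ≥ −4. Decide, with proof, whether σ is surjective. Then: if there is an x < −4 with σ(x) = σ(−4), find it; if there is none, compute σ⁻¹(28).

-5

Both pieces are strictly decreasing (slopes −7 and −5), so each is injective on its own interval.
The left piece maps (−∞, −4) onto (21, ∞); the right piece maps [−4, ∞) onto (−∞, 21].
These images together cover ℝ, so σ is surjective.
Because the two images are disjoint, no x < −4 has σ(x) = σ(−4), so we compute σ⁻¹(28): 28 lies in (21, ∞), so solve −7x − 7 = 28: x = (28 + 7)/(−7) = −5.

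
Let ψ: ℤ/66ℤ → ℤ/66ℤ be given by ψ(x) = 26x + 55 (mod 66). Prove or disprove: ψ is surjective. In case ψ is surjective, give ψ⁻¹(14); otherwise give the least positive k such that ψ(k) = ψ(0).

33

Since gcd(26, 66) = 2, we have 26x ≡ 0 (mod 2) for all x, so ψ(x) ≡ 1 (mod 2).
But 0 ≢ 1 (mod 2), so 0 ∈ ℤ/66ℤ has no preimage. So ψ is not surjective.
Since ψ is not surjective, we find the least positive k with ψ(k) = ψ(0): this means 26k ≡ 0 (mod 66), i.e. 66 ∣ 26k. Since gcd(26, 66) = 2, dividing through by 2 this holds exactly when 33 ∣ 13k, and as gcd(13, 33) = 1, exactly when 33 ∣ k.
The smallest positive such k is 33.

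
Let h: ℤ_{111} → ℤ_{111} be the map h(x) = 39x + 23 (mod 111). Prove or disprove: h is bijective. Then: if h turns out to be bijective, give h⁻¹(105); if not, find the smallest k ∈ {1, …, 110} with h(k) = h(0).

Recall: injectivity means: for all u, v in the domain, h(u) = h(v) implies u = v.
We have gcd(39, 111) = 3 > 1. Taking u = 0 and v = 37: h(0) = 23 and h(37) = 39·37 + 23 = 1466 ≡ 23 (mod 111).
So h(0) = h(37) while 0 ≠ 37, therefore h is not injective, hence not bijective.
Since h is not bijective, we find the least positive k with h(k) = h(0): this means 39k ≡ 0 (mod 111), i.e. 111 ∣ 39k. Since gcd(39, 111) = 3, dividing through by 3 this holds exactly when 37 ∣ 13k, and as gcd(13, 37) = 1, exactly when 37 ∣ k.
The smallest positive such k is 37.

37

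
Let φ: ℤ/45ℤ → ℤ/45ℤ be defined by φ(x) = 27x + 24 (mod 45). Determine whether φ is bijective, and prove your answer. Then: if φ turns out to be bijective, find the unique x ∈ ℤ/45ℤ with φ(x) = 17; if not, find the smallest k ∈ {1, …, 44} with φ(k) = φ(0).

5

Recall: injectivity means: for all x_1, x_2 in the domain, φ(x_1) = φ(x_2) implies x_1 = x_2.
We have gcd(27, 45) = 9 > 1. Taking x_1 = 0 and x_2 = 5: φ(0) = 24 and φ(5) = 27·5 + 24 = 159 ≡ 24 (mod 45).
So φ(0) = φ(5) while 0 ≠ 5, so φ is not injective, hence not bijective.
Since φ is not bijective, we find the least positive k with φ(k) = φ(0): this means 27k ≡ 0 (mod 45), i.e. 45 ∣ 27k. Since gcd(27, 45) = 9, dividing through by 9 this holds exactly when 5 ∣ 3k, and as gcd(3, 5) = 1, exactly when 5 ∣ k.
The smallest positive such k is 5.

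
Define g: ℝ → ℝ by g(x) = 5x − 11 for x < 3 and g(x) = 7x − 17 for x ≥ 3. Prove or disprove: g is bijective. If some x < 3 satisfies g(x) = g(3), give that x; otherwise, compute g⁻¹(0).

11/5

Both pieces are strictly increasing (slopes 5 and 7), so each is injective on its own interval.
The left piece maps (−∞, 3) onto (−∞, 4); the right piece maps [3, ∞) onto [4, ∞).
Since 4 = 4, the images partition ℝ: g is injective and surjective, hence bijective.
Because the two images are disjoint, no x < 3 has g(x) = g(3), so we compute g⁻¹(0): 0 lies in (−∞, 4), so solve 5x − 11 = 0: x = (0 + 11)/5 = 11/5.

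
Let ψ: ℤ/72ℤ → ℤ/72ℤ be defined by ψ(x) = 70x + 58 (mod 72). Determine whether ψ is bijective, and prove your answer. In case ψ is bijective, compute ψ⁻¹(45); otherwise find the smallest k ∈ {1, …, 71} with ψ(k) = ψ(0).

We have gcd(70, 72) = 2 > 1. Taking x_1 = 0 and x_2 = 36: ψ(0) = 58 and ψ(36) = 70·36 + 58 = 2578 ≡ 58 (mod 72).
So ψ(0) = ψ(36) while 0 ≠ 36, so ψ is not injective, hence not bijective.
Since ψ is not bijective, we find the least positive k with ψ(k) = ψ(0): this means 70k ≡ 0 (mod 72), i.e. 72 ∣ 70k. Since gcd(70, 72) = 2, dividing through by 2 this holds exactly when 36 ∣ 35k, and as gcd(35, 36) = 1, exactly when 36 ∣ k.
The smallest positive such k is 36.

36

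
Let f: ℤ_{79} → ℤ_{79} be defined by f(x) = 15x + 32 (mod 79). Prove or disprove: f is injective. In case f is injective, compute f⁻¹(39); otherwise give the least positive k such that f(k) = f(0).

By definition, f is injective if f(x_1) = f(x_2) implies x_1 = x_2.
If f(x_1) = f(x_2), then 15x_1 ≡ 15x_2 (mod 79). Because gcd(15, 79) = 1, we may cancel 15 to get x_1 ≡ x_2 (mod 79).
Hence f is injective.
We now compute 15⁻¹ mod 79 explicitly. Euclid's algorithm: 79 = 5·15 + 4, 15 = 3·4 + 3, 4 = 1·3 + 1; back-substituting gives 1 = 58·15 − 11·79, so 15⁻¹ ≡ 58 (mod 79).
Since f is injective, we find f⁻¹(39): we need 15x ≡ 39 − 32 ≡ 7 (mod 79). Using 15⁻¹ = 58: x ≡ 58·7 = 406 = 5·79 + 11, so x = 11.
Check: f(11) = 15·11 + 32 = 197 = 2·79 + 39 ≡ 39 (mod 79).

11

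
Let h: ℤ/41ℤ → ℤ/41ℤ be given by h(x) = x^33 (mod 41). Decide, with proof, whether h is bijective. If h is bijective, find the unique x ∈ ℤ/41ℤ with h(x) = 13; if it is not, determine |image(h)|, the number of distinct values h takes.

Since 41 is prime, the nonzero elements of ℤ/41ℤ form a cyclic group of order 40.
As gcd(33, 40) = 1, raising to the 33rd power is a bijection on this group: if a^33 ≡ b^33 then (ab^{−1})^33 = 1, and the only element of order dividing gcd(33, 40) = 1 is 1, so a = b.
With h(0) = 0 this makes h injective on all of ℤ/41ℤ, hence bijective (finite equal-size domain and codomain). In particular h is bijective.
Since h is bijective, we find the preimage of 13. The inverse of x ↦ x^33 on (ℤ/41ℤ)^× is x ↦ x^17, because 33·17 = 561 = 14·40 + 1 ≡ 1 (mod 40) and x^{40} = 1 for x ≠ 0 (Fermat). So h⁻¹(13) = 13^17 mod 41.
Repeated squaring mod 41: 13^1 ≡ 13, 13^2 ≡ 13² = 169 ≡ 5, 13^4 ≡ 5² = 25, 13^8 ≡ 25² = 625 ≡ 10, 13^16 ≡ 10² = 100 ≡ 18. Since 17 = 16 + 1, 13^17 ≡ 18·13: 18·13 = 234 ≡ 29. So 13^17 ≡ 29 (mod 41).
Hence h⁻¹(13) = 29.

29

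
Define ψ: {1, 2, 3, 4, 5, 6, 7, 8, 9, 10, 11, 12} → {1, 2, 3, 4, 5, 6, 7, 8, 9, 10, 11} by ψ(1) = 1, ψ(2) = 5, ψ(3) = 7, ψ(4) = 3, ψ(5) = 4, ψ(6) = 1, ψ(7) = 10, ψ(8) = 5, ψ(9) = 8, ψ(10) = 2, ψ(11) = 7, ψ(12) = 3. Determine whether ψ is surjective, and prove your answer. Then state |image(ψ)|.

8

No element maps to 6, so ψ is not surjective.
The image of ψ is {1, 2, 3, 4, 5, 7, 8, 10}, which has 8 elements.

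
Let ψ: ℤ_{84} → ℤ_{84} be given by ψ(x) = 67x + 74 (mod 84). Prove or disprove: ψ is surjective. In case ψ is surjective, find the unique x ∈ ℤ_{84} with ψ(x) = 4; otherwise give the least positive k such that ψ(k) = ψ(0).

Recall: ψ is surjective if every y in the codomain equals ψ(x) for some x in the domain.
Since gcd(67, 84) = 1, 67 is invertible modulo 84. Euclid's algorithm: 84 = 1·67 + 17, 67 = 3·17 + 16, 17 = 1·16 + 1; back-substituting gives 1 = 79·67 − 63·84, so 67⁻¹ ≡ 79 (mod 84).
Then y ↦ 79(y − 74) is a two-sided inverse to ψ, so every y ∈ ℤ_{84} has a preimage.
Hence ψ is surjective.
Since ψ is surjective, we find ψ⁻¹(4): we need 67x ≡ 4 − 74 ≡ 14 (mod 84). Using 67⁻¹ = 79: x ≡ 79·14 = 1106 = 13·84 + 14, so x = 14.
Check: ψ(14) = 67·14 + 74 = 1012 = 12·84 + 4 ≡ 4 (mod 84).

14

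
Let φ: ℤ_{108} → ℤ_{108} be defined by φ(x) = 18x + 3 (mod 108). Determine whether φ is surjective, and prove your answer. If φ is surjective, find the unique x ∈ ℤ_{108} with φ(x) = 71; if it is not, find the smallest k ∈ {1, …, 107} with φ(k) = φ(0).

6

Since gcd(18, 108) = 18, we have 18x ≡ 0 (mod 18) for all x, so φ(x) ≡ 3 (mod 18).
But 0 ≢ 3 (mod 18), so 0 ∈ ℤ_{108} has no preimage. Hence φ is not surjective.
Since φ is not surjective, we find the least positive k with φ(k) = φ(0): this means 18k ≡ 0 (mod 108), i.e. 108 ∣ 18k. Since gcd(18, 108) = 18, dividing through by 18 this holds exactly when 6 ∣ k.
The smallest positive such k is 6.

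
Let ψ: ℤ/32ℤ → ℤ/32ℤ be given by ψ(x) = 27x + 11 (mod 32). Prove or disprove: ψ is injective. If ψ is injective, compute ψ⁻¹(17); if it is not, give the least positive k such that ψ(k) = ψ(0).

Suppose ψ(x_1) = ψ(x_2) in ℤ/32ℤ. Then 27x_1 + 11 ≡ 27x_2 + 11 (mod 32), thus 27(x_1 − x_2) ≡ 0 (mod 32).
Since gcd(27, 32) = 1, 27 is invertible modulo 32, therefore x_1 − x_2 ≡ 0 (mod 32), i.e. x_1 = x_2.
So ψ is injective.
We now compute 27⁻¹ mod 32 explicitly. Euclid's algorithm: 32 = 1·27 + 5, 27 = 5·5 + 2, 5 = 2·2 + 1; back-substituting gives 1 = 19·27 − 16·32, so 27⁻¹ ≡ 19 (mod 32).
Since ψ is injective, we compute ψ⁻¹(17): solve 27x + 11 ≡ 17 (mod 32), i.e. 27x ≡ 6 (mod 32).
Multiplying by 27⁻¹ = 19 gives x ≡ 19·6 = 114 = 3·32 + 18 ≡ 18 (mod 32).
Check: ψ(18) = 27·18 + 11 = 497 = 15·32 + 17 ≡ 17 (mod 32).

18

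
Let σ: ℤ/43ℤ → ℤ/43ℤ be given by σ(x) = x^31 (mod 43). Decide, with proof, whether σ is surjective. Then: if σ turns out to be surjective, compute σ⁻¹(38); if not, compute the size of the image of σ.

31

Since 43 is prime, the nonzero elements of ℤ/43ℤ form a cyclic group of order 42.
As gcd(31, 42) = 1, raising to the 31st power is a bijection on this group: if x_1^31 ≡ x_2^31 then (x_1x_2^{−1})^31 = 1, and the only element of order dividing gcd(31, 42) = 1 is 1, so x_1 = x_2.
With σ(0) = 0 this makes σ injective on all of ℤ/43ℤ, hence bijective (finite equal-size domain and codomain). In particular σ is surjective.
Since σ is surjective, we find the preimage of 38. The inverse of x ↦ x^31 on (ℤ/43ℤ)^× is x ↦ x^19, because 31·19 = 589 = 14·42 + 1 ≡ 1 (mod 42) and x^{42} = 1 for x ≠ 0 (Fermat). So σ⁻¹(38) = 38^19 mod 43.
Repeated squaring mod 43: 38^1 ≡ 38, 38^2 ≡ 38² = 1444 ≡ 25, 38^4 ≡ 25² = 625 ≡ 23, 38^8 ≡ 23² = 529 ≡ 13, 38^16 ≡ 13² = 169 ≡ 40. Since 19 = 16 + 2 + 1, 38^19 ≡ 40·25·38: 40·25 = 1000 ≡ 11, then 11·38 = 418 ≡ 31. So 38^19 ≡ 31 (mod 43).
Hence σ⁻¹(38) = 31.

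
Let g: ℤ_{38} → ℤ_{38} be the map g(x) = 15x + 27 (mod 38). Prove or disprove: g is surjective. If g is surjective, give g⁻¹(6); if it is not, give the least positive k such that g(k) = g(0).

29

Recall that surjectivity means every element of the codomain has a preimage under g.
Since gcd(15, 38) = 1, 15 is invertible modulo 38. Euclid's algorithm: 38 = 2·15 + 8, 15 = 1·8 + 7, 8 = 1·7 + 1; back-substituting gives 1 = 33·15 − 13·38, so 15⁻¹ ≡ 33 (mod 38).
For any y ∈ ℤ_{38}, x = 33(y − 27) mod 38 satisfies g(x) = 15·33(y − 27) + 27 ≡ y (since 15·33 ≡ 1 mod 38). So every y has a preimage.
Hence g is surjective.
Since g is surjective, we find g⁻¹(6): we need 15x ≡ 6 − 27 ≡ 17 (mod 38). Using 15⁻¹ = 33: x ≡ 33·17 = 561 = 14·38 + 29, so x = 29.
Check: g(29) = 15·29 + 27 = 462 = 12·38 + 6 ≡ 6 (mod 38).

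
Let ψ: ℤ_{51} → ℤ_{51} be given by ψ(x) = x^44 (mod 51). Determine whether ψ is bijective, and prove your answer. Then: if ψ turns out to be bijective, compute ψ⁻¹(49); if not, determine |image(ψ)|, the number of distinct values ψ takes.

ψ(1) = 1^44 = 1.
ψ(4): Repeated squaring mod 51: 4^1 ≡ 4, 4^2 ≡ 4² = 16, 4^4 ≡ 16² = 256 ≡ 1, 4^8 ≡ 1² = 1, 4^16 ≡ 1² = 1, 4^32 ≡ 1² = 1. Since 44 = 32 + 8 + 4, 4^44 ≡ 1·1·1: 1·1 = 1, then 1·1 = 1. So 4^44 ≡ 1 (mod 51).
So ψ(1) = ψ(4) = 1 while 1 ≠ 4, thus ψ is not injective, hence not bijective.
Since ψ is not bijective, we determine |image(ψ)|. Computing x^44 mod 51 for each x (by repeated squaring, reducing mod 51 at every step), the values ψ(0), ψ(1), …, ψ(50) are: 0, 1, 16, 21, 1, 4, 30, 13, 16, 33, 13, 13, 21, 1, 4, 33, 1, 34, 18, 16, 4, 18, 4, 13, 30, 16, 16, 30, 13, 4, 18, 4, 16, 18, 34, 1, 33, 4, 1, 21, 13, 13, 33, 16, 13, 30, 4, 1, 21, 16, 1.
The distinct values are {0, 1, 4, 13, 16, 18, 21, 30, 33, 34}; there are 10 of them.

10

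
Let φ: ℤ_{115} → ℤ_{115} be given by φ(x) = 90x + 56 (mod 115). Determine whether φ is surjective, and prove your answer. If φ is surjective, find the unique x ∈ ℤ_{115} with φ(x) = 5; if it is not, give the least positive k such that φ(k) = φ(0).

Since gcd(90, 115) = 5, we have 90x ≡ 0 (mod 5) for all x, so φ(x) ≡ 1 (mod 5).
But 0 ≢ 1 (mod 5), so 0 ∈ ℤ_{115} has no preimage. Hence φ is not surjective.
Since φ is not surjective, we find the least positive k with φ(k) = φ(0): this means 90k ≡ 0 (mod 115), i.e. 115 ∣ 90k. Since gcd(90, 115) = 5, dividing through by 5 this holds exactly when 23 ∣ 18k, and as gcd(18, 23) = 1, exactly when 23 ∣ k.
The smallest positive such k is 23.

23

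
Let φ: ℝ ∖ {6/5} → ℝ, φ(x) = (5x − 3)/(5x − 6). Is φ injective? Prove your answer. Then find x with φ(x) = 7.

Suppose φ(x_1) = φ(x_2). Cross-multiplying: (5x_1 − 3)(5x_2 − 6) = (5x_2 − 3)(5x_1 − 6).
Expanding both sides and cancelling the symmetric terms leaves −15·(x_1 − x_2) = 0. Since −15 ≠ 0, x_1 = x_2. So φ is injective.
Solving φ(x) = 7: cross-multiplying gives 5x − 3 = 7(5x − 6), which rearranges to −30x = −39, so x = 13/10.

13/10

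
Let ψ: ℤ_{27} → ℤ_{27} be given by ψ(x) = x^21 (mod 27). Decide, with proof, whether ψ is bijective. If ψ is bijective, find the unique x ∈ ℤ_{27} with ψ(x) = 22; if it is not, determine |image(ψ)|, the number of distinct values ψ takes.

7

ψ(0) = 0^21 = 0.
ψ(3): Repeated squaring mod 27: 3^1 ≡ 3, 3^2 ≡ 3² = 9, 3^4 ≡ 9² = 81 ≡ 0, 3^8 ≡ 0² = 0, 3^16 ≡ 0² = 0. Since 21 = 16 + 4 + 1, 3^21 ≡ 0·0·3: 0·0 = 0, then 0·3 = 0. So 3^21 ≡ 0 (mod 27).
So ψ(0) = ψ(3) = 0 while 0 ≠ 3, so ψ is not injective, hence not bijective.
Since ψ is not bijective, we determine |image(ψ)|. Computing x^21 mod 27 for each x (by repeated squaring, reducing mod 27 at every step), the values ψ(0), ψ(1), …, ψ(26) are: 0, 1, 8, 0, 10, 17, 0, 19, 26, 0, 1, 8, 0, 10, 17, 0, 19, 26, 0, 1, 8, 0, 10, 17, 0, 19, 26.
The distinct values are {0, 1, 8, 10, 17, 19, 26}; there are 7 of them.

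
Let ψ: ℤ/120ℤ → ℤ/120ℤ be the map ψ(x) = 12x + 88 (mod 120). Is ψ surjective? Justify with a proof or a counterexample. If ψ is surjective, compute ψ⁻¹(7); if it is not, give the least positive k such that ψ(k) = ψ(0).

Since gcd(12, 120) = 12, we have 12x ≡ 0 (mod 12) for all x, so ψ(x) ≡ 4 (mod 12).
But 0 ≢ 4 (mod 12), so 0 ∈ ℤ/120ℤ has no preimage. Hence ψ is not surjective.
Since ψ is not surjective, we find the least positive k with ψ(k) = ψ(0): this means 12k ≡ 0 (mod 120), i.e. 120 ∣ 12k. Since gcd(12, 120) = 12, dividing through by 12 this holds exactly when 10 ∣ k.
The smallest positive such k is 10.

10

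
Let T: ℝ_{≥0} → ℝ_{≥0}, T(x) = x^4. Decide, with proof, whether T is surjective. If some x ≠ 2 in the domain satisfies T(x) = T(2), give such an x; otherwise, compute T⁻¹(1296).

For any y ∈ ℝ_{≥0}, x = y^{1/4} ∈ ℝ_{≥0} gives T(x) = y, so T is surjective.
Since x ↦ x^4 is strictly increasing on ℝ_{≥0}, it is injective there, so no x ≠ 2 in the domain has T(x) = T(2). We therefore compute T⁻¹(1296) = 1296^{1/4} = 6 (indeed 6^4 = 1296).

6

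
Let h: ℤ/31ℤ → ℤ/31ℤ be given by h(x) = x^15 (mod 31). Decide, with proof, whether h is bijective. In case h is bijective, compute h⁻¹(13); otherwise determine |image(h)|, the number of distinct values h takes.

3

h(1) = 1^15 = 1.
h(2): Repeated squaring mod 31: 2^1 ≡ 2, 2^2 ≡ 2² = 4, 2^4 ≡ 4² = 16, 2^8 ≡ 16² = 256 ≡ 8. Since 15 = 8 + 4 + 2 + 1, 2^15 ≡ 8·16·4·2: 8·16 = 128 ≡ 4, then 4·4 = 16, then 16·2 = 32 ≡ 1. So 2^15 ≡ 1 (mod 31).
So h(1) = h(2) = 1 while 1 ≠ 2, hence h is not injective, hence not bijective.
Since h is not bijective, we determine |image(h)|. Computing x^15 mod 31 for each x (by repeated squaring, reducing mod 31 at every step), the values h(0), h(1), …, h(30) are: 0, 1, 1, 30, 1, 1, 30, 1, 1, 1, 1, 30, 30, 30, 1, 30, 1, 30, 1, 1, 1, 30, 30, 30, 30, 1, 30, 30, 1, 30, 30.
The distinct values are {0, 1, 30}; there are 3 of them.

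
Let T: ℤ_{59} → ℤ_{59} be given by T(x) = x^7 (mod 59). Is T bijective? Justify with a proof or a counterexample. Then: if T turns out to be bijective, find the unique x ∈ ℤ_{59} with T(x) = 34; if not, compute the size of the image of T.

38

Since 59 is prime, the nonzero elements of ℤ_{59} form a cyclic group of order 58.
As gcd(7, 58) = 1, raising to the 7th power is a bijection on this group: if a^7 ≡ b^7 then (ab^{−1})^7 = 1, and the only element of order dividing gcd(7, 58) = 1 is 1, so a = b.
With T(0) = 0 this makes T injective on all of ℤ_{59}, hence bijective (finite equal-size domain and codomain). In particular T is bijective.
Since T is bijective, we find the preimage of 34. The inverse of x ↦ x^7 on (ℤ_{59})^× is x ↦ x^25, because 7·25 = 175 = 3·58 + 1 ≡ 1 (mod 58) and x^{58} = 1 for x ≠ 0 (Fermat). So T⁻¹(34) = 34^25 mod 59.
Repeated squaring mod 59: 34^1 ≡ 34, 34^2 ≡ 34² = 1156 ≡ 35, 34^4 ≡ 35² = 1225 ≡ 45, 34^8 ≡ 45² = 2025 ≡ 19, 34^16 ≡ 19² = 361 ≡ 7. Since 25 = 16 + 8 + 1, 34^25 ≡ 7·19·34: 7·19 = 133 ≡ 15, then 15·34 = 510 ≡ 38. So 34^25 ≡ 38 (mod 59).
Hence T⁻¹(34) = 38.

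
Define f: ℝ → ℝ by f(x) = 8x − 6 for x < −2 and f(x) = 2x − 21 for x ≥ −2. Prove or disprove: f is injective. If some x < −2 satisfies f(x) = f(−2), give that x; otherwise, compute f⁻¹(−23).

Both pieces are strictly increasing (slopes 8 and 2), so each is injective on its own interval.
The left piece maps (−∞, −2) onto (−∞, −22); the right piece maps [−2, ∞) onto [−25, ∞).
These images overlap. In particular f(−2) = −25 (right piece), and solving 8x − 6 = −25 on the left piece gives x = −19/8 < −2.
So f(−19/8) = f(−2) with −19/8 ≠ −2, and f is not injective. This x = −19/8 is the requested value below −2.

-19/8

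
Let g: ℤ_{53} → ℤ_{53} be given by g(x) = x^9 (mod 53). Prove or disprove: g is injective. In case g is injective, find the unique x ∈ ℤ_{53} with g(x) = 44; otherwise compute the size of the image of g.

13

Since 53 is prime, the nonzero elements of ℤ_{53} form a cyclic group of order 52.
As gcd(9, 52) = 1, raising to the 9th power is a bijection on this group: if a^9 ≡ b^9 then (ab^{−1})^9 = 1, and the only element of order dividing gcd(9, 52) = 1 is 1, so a = b.
With g(0) = 0 this makes g injective on all of ℤ_{53}, hence bijective (finite equal-size domain and codomain). In particular g is injective.
Since g is injective, we find the preimage of 44. The inverse of x ↦ x^9 on (ℤ_{53})^× is x ↦ x^29, because 9·29 = 261 = 5·52 + 1 ≡ 1 (mod 52) and x^{52} = 1 for x ≠ 0 (Fermat). So g⁻¹(44) = 44^29 mod 53.
Repeated squaring mod 53: 44^1 ≡ 44, 44^2 ≡ 44² = 1936 ≡ 28, 44^4 ≡ 28² = 784 ≡ 42, 44^8 ≡ 42² = 1764 ≡ 15, 44^16 ≡ 15² = 225 ≡ 13. Since 29 = 16 + 8 + 4 + 1, 44^29 ≡ 13·15·42·44: 13·15 = 195 ≡ 36, then 36·42 = 1512 ≡ 28, then 28·44 = 1232 ≡ 13. So 44^29 ≡ 13 (mod 53).
Hence g⁻¹(44) = 13.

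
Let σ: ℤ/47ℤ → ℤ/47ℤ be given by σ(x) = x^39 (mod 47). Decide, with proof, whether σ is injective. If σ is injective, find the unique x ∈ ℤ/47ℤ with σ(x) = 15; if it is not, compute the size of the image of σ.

44

Since 47 is prime, the nonzero elements of ℤ/47ℤ form a cyclic group of order 46.
As gcd(39, 46) = 1, raising to the 39th power is a bijection on this group: if x_1^39 ≡ x_2^39 then (x_1x_2^{−1})^39 = 1, and the only element of order dividing gcd(39, 46) = 1 is 1, so x_1 = x_2.
With σ(0) = 0 this makes σ injective on all of ℤ/47ℤ, hence bijective (finite equal-size domain and codomain). In particular σ is injective.
Since σ is injective, we find the preimage of 15. The inverse of x ↦ x^39 on (ℤ/47ℤ)^× is x ↦ x^13, because 39·13 = 507 = 11·46 + 1 ≡ 1 (mod 46) and x^{46} = 1 for x ≠ 0 (Fermat). So σ⁻¹(15) = 15^13 mod 47.
Repeated squaring mod 47: 15^1 ≡ 15, 15^2 ≡ 15² = 225 ≡ 37, 15^4 ≡ 37² = 1369 ≡ 6, 15^8 ≡ 6² = 36. Since 13 = 8 + 4 + 1, 15^13 ≡ 36·6·15: 36·6 = 216 ≡ 28, then 28·15 = 420 ≡ 44. So 15^13 ≡ 44 (mod 47).
Hence σ⁻¹(15) = 44.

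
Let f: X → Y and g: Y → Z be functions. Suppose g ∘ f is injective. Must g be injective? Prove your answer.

No. Take X = {1, 2}, Y = {1, 2, 3, 4}, Z = {1, 2, 3, 4}, f(a) = a for each a ∈ X, and g(b) = 3 if b ∈ {3, 4} else g(b) = b.
Then g ∘ f = f is injective (X ⊂ Y and f is the inclusion), but g(3) = g(4) = 3 with 3 ≠ 4, so g is not injective.

not injective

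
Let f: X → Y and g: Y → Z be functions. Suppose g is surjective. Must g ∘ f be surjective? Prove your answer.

not surjective

No. Take X = {1}, Y = Z = {1, 2, 3}, f(1) = 1, and g = identity (surjective).
Then (g ∘ f)(1) = 1, and 3 ∈ Z has no preimage under g ∘ f, so g ∘ f is not surjective.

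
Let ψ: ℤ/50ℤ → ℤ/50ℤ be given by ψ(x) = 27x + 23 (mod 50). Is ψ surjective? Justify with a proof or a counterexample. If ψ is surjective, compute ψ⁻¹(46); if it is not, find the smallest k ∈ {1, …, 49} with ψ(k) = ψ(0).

49

Since gcd(27, 50) = 1, 27 is invertible modulo 50. Euclid's algorithm: 50 = 1·27 + 23, 27 = 1·23 + 4, 23 = 5·4 + 3, 4 = 1·3 + 1; back-substituting gives 1 = 13·27 − 7·50, so 27⁻¹ ≡ 13 (mod 50).
Then y ↦ 13(y − 23) is a two-sided inverse to ψ, so every y ∈ ℤ/50ℤ has a preimage.
Hence ψ is surjective.
Since ψ is surjective, we compute ψ⁻¹(46): solve 27x + 23 ≡ 46 (mod 50), i.e. 27x ≡ 23 (mod 50).
Multiplying by 27⁻¹ = 13 gives x ≡ 13·23 = 299 = 5·50 + 49 ≡ 49 (mod 50).
Check: ψ(49) = 27·49 + 23 = 1346 = 26·50 + 46 ≡ 46 (mod 50).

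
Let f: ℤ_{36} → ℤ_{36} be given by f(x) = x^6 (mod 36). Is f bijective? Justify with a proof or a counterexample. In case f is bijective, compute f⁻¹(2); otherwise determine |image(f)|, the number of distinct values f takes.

4

f(2): Repeated squaring mod 36: 2^1 ≡ 2, 2^2 ≡ 2² = 4, 2^4 ≡ 4² = 16. Since 6 = 4 + 2, 2^6 ≡ 16·4: 16·4 = 64 ≡ 28. So 2^6 ≡ 28 (mod 36).
f(4): Repeated squaring mod 36: 4^1 ≡ 4, 4^2 ≡ 4² = 16, 4^4 ≡ 16² = 256 ≡ 4. Since 6 = 4 + 2, 4^6 ≡ 4·16: 4·16 = 64 ≡ 28. So 4^6 ≡ 28 (mod 36).
So f(2) = f(4) = 28 while 2 ≠ 4, hence f is not injective, hence not bijective.
Since f is not bijective, we determine |image(f)|. Computing x^6 mod 36 for each x (by repeated squaring, reducing mod 36 at every step), the values f(0), f(1), …, f(35) are: 0, 1, 28, 9, 28, 1, 0, 1, 28, 9, 28, 1, 0, 1, 28, 9, 28, 1, 0, 1, 28, 9, 28, 1, 0, 1, 28, 9, 28, 1, 0, 1, 28, 9, 28, 1.
The distinct values are {0, 1, 9, 28}; there are 4 of them.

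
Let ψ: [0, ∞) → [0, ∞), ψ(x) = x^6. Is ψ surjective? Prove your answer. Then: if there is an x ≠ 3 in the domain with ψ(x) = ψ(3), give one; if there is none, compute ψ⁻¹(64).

For any y ∈ [0, ∞), x = y^{1/6} ∈ [0, ∞) gives ψ(x) = y, so ψ is surjective.
Since x ↦ x^6 is strictly increasing on [0, ∞), it is injective there, so no x ≠ 3 in the domain has ψ(x) = ψ(3). We therefore compute ψ⁻¹(64) = 64^{1/6} = 2 (indeed 2^6 = 64).

2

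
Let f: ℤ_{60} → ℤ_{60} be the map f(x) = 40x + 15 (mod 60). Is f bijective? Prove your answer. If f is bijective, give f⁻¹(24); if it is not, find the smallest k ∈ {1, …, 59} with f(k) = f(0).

3

We have gcd(40, 60) = 20 > 1. Taking s = 0 and t = 3: f(0) = 15 and f(3) = 40·3 + 15 = 135 ≡ 15 (mod 60).
So f(0) = f(3) while 0 ≠ 3, so f is not injective, hence not bijective.
Since f is not bijective, we find the least positive k with f(k) = f(0): this means 40k ≡ 0 (mod 60), i.e. 60 ∣ 40k. Since gcd(40, 60) = 20, dividing through by 20 this holds exactly when 3 ∣ 2k, and as gcd(2, 3) = 1, exactly when 3 ∣ k.
The smallest positive such k is 3.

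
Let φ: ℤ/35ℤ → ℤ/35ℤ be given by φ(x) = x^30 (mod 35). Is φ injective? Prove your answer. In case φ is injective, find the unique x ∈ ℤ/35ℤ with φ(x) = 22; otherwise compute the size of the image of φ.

φ(2): Repeated squaring mod 35: 2^1 ≡ 2, 2^2 ≡ 2² = 4, 2^4 ≡ 4² = 16, 2^8 ≡ 16² = 256 ≡ 11, 2^16 ≡ 11² = 121 ≡ 16. Since 30 = 16 + 8 + 4 + 2, 2^30 ≡ 16·11·16·4: 16·11 = 176 ≡ 1, then 1·16 = 16, then 16·4 = 64 ≡ 29. So 2^30 ≡ 29 (mod 35).
φ(3): Repeated squaring mod 35: 3^1 ≡ 3, 3^2 ≡ 3² = 9, 3^4 ≡ 9² = 81 ≡ 11, 3^8 ≡ 11² = 121 ≡ 16, 3^16 ≡ 16² = 256 ≡ 11. Since 30 = 16 + 8 + 4 + 2, 3^30 ≡ 11·16·11·9: 11·16 = 176 ≡ 1, then 1·11 = 11, then 11·9 = 99 ≡ 29. So 3^30 ≡ 29 (mod 35).
So φ(2) = φ(3) = 29 while 2 ≠ 3, so φ is not injective.
Since φ is not injective, we determine |image(φ)|. Computing x^30 mod 35 for each x (by repeated squaring, reducing mod 35 at every step), the values φ(0), φ(1), …, φ(34) are: 0, 1, 29, 29, 1, 15, 1, 14, 29, 1, 15, 1, 29, 29, 21, 15, 1, 29, 29, 1, 15, 21, 29, 29, 1, 15, 1, 29, 14, 1, 15, 1, 29, 29, 1.
The distinct values are {0, 1, 14, 15, 21, 29}; there are 6 of them.

6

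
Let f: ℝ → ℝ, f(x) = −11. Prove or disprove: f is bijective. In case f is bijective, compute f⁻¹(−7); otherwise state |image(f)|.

f(0) = −11 = f(1) with 0 ≠ 1, so f is not injective, hence not bijective.
Since f is not bijective, we state |image(f)|: the image of f is {−11}, which has 1 element.

1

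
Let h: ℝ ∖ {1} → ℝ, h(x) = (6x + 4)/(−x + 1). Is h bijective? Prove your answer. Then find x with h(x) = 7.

3/13

If h(x) = −6, cross-multiplying gives −1(6x + 4) = 6(−x + 1), which simplifies to −4 = 6 — false.  So −6 has no preimage and h is not surjective.
Therefore h is not bijective.
Solving h(x) = 7: cross-multiplying gives 6x + 4 = 7(−x + 1), which rearranges to 13x = 3, so x = 3/13.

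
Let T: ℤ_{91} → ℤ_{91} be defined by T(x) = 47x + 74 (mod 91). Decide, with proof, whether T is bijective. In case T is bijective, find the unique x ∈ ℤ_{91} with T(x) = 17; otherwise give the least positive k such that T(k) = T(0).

53

If T(s) = T(t), then 47s ≡ 47t (mod 91). Because gcd(47, 91) = 1, we may cancel 47 to get s ≡ t (mod 91).
We now compute 47⁻¹ mod 91 explicitly. Euclid's algorithm: 91 = 1·47 + 44, 47 = 1·44 + 3, 44 = 14·3 + 2, 3 = 1·2 + 1; back-substituting gives 1 = 31·47 − 16·91, so 47⁻¹ ≡ 31 (mod 91).
Then y ↦ 31(y − 74) is a two-sided inverse to T, so every y ∈ ℤ_{91} has a preimage.
Therefore T is bijective.
Since T is bijective, we compute T⁻¹(17): solve 47x + 74 ≡ 17 (mod 91), i.e. 47x ≡ 34 (mod 91).
Multiplying by 47⁻¹ = 31 gives x ≡ 31·34 = 1054 = 11·91 + 53 ≡ 53 (mod 91).
Check: T(53) = 47·53 + 74 = 2565 = 28·91 + 17 ≡ 17 (mod 91).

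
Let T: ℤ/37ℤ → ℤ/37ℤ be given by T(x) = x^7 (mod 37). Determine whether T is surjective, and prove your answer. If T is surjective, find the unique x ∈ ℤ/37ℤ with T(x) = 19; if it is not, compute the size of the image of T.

Since 37 is prime, the nonzero elements of ℤ/37ℤ form a cyclic group of order 36.
As gcd(7, 36) = 1, raising to the 7th power is a bijection on this group: if x_1^7 ≡ x_2^7 then (x_1x_2^{−1})^7 = 1, and the only element of order dividing gcd(7, 36) = 1 is 1, so x_1 = x_2.
With T(0) = 0 this makes T injective on all of ℤ/37ℤ, hence bijective (finite equal-size domain and codomain). In particular T is surjective.
Since T is surjective, we find the preimage of 19. The inverse of x ↦ x^7 on (ℤ/37ℤ)^× is x ↦ x^31, because 7·31 = 217 = 6·36 + 1 ≡ 1 (mod 36) and x^{36} = 1 for x ≠ 0 (Fermat). So T⁻¹(19) = 19^31 mod 37.
Repeated squaring mod 37: 19^1 ≡ 19, 19^2 ≡ 19² = 361 ≡ 28, 19^4 ≡ 28² = 784 ≡ 7, 19^8 ≡ 7² = 49 ≡ 12, 19^16 ≡ 12² = 144 ≡ 33. Since 31 = 16 + 8 + 4 + 2 + 1, 19^31 ≡ 33·12·7·28·19: 33·12 = 396 ≡ 26, then 26·7 = 182 ≡ 34, then 34·28 = 952 ≡ 27, then 27·19 = 513 ≡ 32. So 19^31 ≡ 32 (mod 37).
Hence T⁻¹(19) = 32.

32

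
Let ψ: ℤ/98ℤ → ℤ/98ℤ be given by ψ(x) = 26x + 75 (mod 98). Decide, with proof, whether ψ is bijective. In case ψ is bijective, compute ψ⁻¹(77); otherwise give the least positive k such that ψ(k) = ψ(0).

We have gcd(26, 98) = 2 > 1. Taking a = 0 and b = 49: ψ(0) = 75 and ψ(49) = 26·49 + 75 = 1349 ≡ 75 (mod 98).
So ψ(0) = ψ(49) while 0 ≠ 49, so ψ is not injective, hence not bijective.
Since ψ is not bijective, we find the least positive k with ψ(k) = ψ(0): this means 26k ≡ 0 (mod 98), i.e. 98 ∣ 26k. Since gcd(26, 98) = 2, dividing through by 2 this holds exactly when 49 ∣ 13k, and as gcd(13, 49) = 1, exactly when 49 ∣ k.
The smallest positive such k is 49.

49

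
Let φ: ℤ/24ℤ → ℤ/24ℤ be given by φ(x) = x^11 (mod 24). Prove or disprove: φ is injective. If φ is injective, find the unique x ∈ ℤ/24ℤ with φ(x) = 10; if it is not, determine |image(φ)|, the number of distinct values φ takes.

15

φ(0) = 0^11 = 0.
φ(6): Repeated squaring mod 24: 6^1 ≡ 6, 6^2 ≡ 6² = 36 ≡ 12, 6^4 ≡ 12² = 144 ≡ 0, 6^8 ≡ 0² = 0. Since 11 = 8 + 2 + 1, 6^11 ≡ 0·12·6: 0·12 = 0, then 0·6 = 0. So 6^11 ≡ 0 (mod 24).
So φ(0) = φ(6) = 0 while 0 ≠ 6, therefore φ is not injective.
Since φ is not injective, we determine |image(φ)|. Computing x^11 mod 24 for each x (by repeated squaring, reducing mod 24 at every step), the values φ(0), φ(1), …, φ(23) are: 0, 1, 8, 3, 16, 5, 0, 7, 8, 9, 16, 11, 0, 13, 8, 15, 16, 17, 0, 19, 8, 21, 16, 23.
The distinct values are {0, 1, 3, 5, 7, 8, 9, 11, 13, 15, 16, 17, 19, 21, 23}; there are 15 of them.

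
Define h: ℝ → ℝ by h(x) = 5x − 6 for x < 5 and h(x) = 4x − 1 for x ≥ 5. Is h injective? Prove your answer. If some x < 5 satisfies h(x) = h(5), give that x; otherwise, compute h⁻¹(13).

Both pieces are strictly increasing (slopes 5 and 4), so each is injective on its own interval.
The left piece maps (−∞, 5) onto (−∞, 19); the right piece maps [5, ∞) onto [19, ∞).
These images are disjoint, so no value is attained by both pieces. Thus h is injective.
Because the two images are disjoint, no x < 5 has h(x) = h(5), so we compute h⁻¹(13): 13 lies in (−∞, 19), so solve 5x − 6 = 13: x = (13 + 6)/5 = 19/5.

19/5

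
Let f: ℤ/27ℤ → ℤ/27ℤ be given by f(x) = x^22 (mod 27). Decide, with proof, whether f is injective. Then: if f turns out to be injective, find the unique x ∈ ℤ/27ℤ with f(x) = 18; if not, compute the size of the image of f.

f(0) = 0^22 = 0.
f(3): Repeated squaring mod 27: 3^1 ≡ 3, 3^2 ≡ 3² = 9, 3^4 ≡ 9² = 81 ≡ 0, 3^8 ≡ 0² = 0, 3^16 ≡ 0² = 0. Since 22 = 16 + 4 + 2, 3^22 ≡ 0·0·9: 0·0 = 0, then 0·9 = 0. So 3^22 ≡ 0 (mod 27).
So f(0) = f(3) = 0 while 0 ≠ 3, thus f is not injective.
Since f is not injective, we determine |image(f)|. Computing x^22 mod 27 for each x (by repeated squaring, reducing mod 27 at every step), the values f(0), f(1), …, f(26) are: 0, 1, 16, 0, 13, 4, 0, 25, 19, 0, 10, 7, 0, 22, 22, 0, 7, 10, 0, 19, 25, 0, 4, 13, 0, 16, 1.
The distinct values are {0, 1, 4, 7, 10, 13, 16, 19, 22, 25}; there are 10 of them.

10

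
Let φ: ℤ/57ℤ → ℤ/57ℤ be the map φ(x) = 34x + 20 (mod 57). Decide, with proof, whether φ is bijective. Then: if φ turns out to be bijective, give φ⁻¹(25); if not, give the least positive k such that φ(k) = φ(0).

32

If φ(u) = φ(v), then 34u ≡ 34v (mod 57). Because gcd(34, 57) = 1, we may cancel 34 to get u ≡ v (mod 57).
We now compute 34⁻¹ mod 57 explicitly. Euclid's algorithm: 57 = 1·34 + 23, 34 = 1·23 + 11, 23 = 2·11 + 1; back-substituting gives 1 = 52·34 − 31·57, so 34⁻¹ ≡ 52 (mod 57).
For any y ∈ ℤ/57ℤ, x = 52(y − 20) mod 57 satisfies φ(x) = 34·52(y − 20) + 20 ≡ y (since 34·52 ≡ 1 mod 57). So every y has a preimage.
Therefore φ is bijective.
Since φ is bijective, we find φ⁻¹(25): we need 34x ≡ 25 − 20 ≡ 5 (mod 57). Using 34⁻¹ = 52: x ≡ 52·5 = 260 = 4·57 + 32, so x = 32.
Check: φ(32) = 34·32 + 20 = 1108 = 19·57 + 25 ≡ 25 (mod 57).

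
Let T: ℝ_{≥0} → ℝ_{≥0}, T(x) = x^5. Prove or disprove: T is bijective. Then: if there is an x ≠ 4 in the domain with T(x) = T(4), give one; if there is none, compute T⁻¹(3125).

5

On ℝ_{≥0}, x ↦ x^5 is strictly increasing (injective) and for any y ∈ ℝ_{≥0} the 5th root y^{1/5} lies in ℝ_{≥0} (surjective). So T is bijective.
Since x ↦ x^5 is strictly increasing on ℝ_{≥0}, it is injective there, so no x ≠ 4 in the domain has T(x) = T(4). We therefore compute T⁻¹(3125) = 3125^{1/5} = 5 (indeed 5^5 = 3125).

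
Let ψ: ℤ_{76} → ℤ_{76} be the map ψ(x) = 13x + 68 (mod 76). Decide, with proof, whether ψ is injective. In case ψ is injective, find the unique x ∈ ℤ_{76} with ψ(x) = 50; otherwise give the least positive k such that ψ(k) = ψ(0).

22

If ψ(x_1) = ψ(x_2), then 13x_1 ≡ 13x_2 (mod 76). Because gcd(13, 76) = 1, we may cancel 13 to get x_1 ≡ x_2 (mod 76).
Hence ψ is injective.
We now compute 13⁻¹ mod 76 explicitly. Euclid's algorithm: 76 = 5·13 + 11, 13 = 1·11 + 2, 11 = 5·2 + 1; back-substituting gives 1 = 41·13 − 7·76, so 13⁻¹ ≡ 41 (mod 76).
Since ψ is injective, we find ψ⁻¹(50): we need 13x ≡ 50 − 68 ≡ 58 (mod 76). Using 13⁻¹ = 41: x ≡ 41·58 = 2378 = 31·76 + 22, so x = 22.
Check: ψ(22) = 13·22 + 68 = 354 = 4·76 + 50 ≡ 50 (mod 76).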